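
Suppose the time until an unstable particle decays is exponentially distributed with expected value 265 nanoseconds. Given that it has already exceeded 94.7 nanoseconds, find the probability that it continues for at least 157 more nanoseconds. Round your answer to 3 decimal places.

0.553

The rate is λ = 1/265 = 0.00377358 per nanosecond.
P(X > s+t | X > s) = e^(−λ(s+t))/e^(−λs) = e^(−λt), independent of s = 94.7.
P(X > 157) = e^(−0.59245) ≈ 0.553.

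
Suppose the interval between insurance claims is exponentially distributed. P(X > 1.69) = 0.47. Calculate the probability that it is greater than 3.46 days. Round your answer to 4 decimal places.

e^(−λ·1.69) = 0.47 ⇒ λ = −ln(0.47)/1.69 = 0.446759.
P(X > 3.46) = e^(−0.446759·3.46) = e^(−1.5458) ≈ 0.2131.

0.2131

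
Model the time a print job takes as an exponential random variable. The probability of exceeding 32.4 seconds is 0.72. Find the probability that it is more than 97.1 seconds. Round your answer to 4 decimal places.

e^(−λ·32.4) = 0.72 ⇒ λ = −ln(0.72)/32.4 = 0.010139.
P(X > 97.1) = e^(−0.010139·97.1) = e^(−0.9845) ≈ 0.3736.

0.3736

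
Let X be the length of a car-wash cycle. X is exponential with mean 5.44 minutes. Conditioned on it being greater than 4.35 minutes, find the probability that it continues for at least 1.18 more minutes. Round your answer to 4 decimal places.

The rate is λ = 1/5.44 = 0.183824 per minute.
P(X > s+t | X > s) = e^(−λ(s+t))/e^(−λs) = e^(−λt), independent of s = 4.35.
P(X > 1.18) = e^(−0.21691) ≈ 0.8050.

0.8050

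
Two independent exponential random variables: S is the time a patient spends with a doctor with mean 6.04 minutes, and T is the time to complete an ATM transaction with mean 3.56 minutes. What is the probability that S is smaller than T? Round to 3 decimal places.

λ_1 = 1/6.04 = 0.165563, λ_2 = 1/3.56 = 0.280899.
For independent exponentials, P(S < T) = λ_1/(λ_1+λ_2) = 0.165563/0.446462 ≈ 0.371.

0.371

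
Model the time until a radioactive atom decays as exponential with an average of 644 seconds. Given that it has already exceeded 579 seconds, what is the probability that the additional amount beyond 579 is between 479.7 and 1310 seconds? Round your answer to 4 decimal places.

0.3440

The rate is λ = 1/644 = 0.0015528 per second.
Memoryless: the residual past 579 is again Exp(λ).
P(479.7 < residual < 1310) = e^(−λ·479.7) − e^(−λ·1310) = 0.47479 − 0.13079 ≈ 0.3440.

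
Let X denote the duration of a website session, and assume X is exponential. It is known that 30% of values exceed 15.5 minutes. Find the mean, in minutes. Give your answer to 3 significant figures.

12.9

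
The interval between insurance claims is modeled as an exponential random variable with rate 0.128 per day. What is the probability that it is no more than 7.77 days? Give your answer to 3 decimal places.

P(X ≤ 7.77) = 1 − e^(−λ·7.77) = 1 − e^(−0.99456) ≈ 0.630.

0.630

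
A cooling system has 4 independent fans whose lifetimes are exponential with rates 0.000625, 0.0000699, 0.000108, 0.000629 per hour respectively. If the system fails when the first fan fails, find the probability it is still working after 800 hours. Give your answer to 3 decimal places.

0.318

The time to first failure is exponential with rate Σλ = 0.000625 + 0.0000699 + 0.000108 + 0.000629 = 0.0014319.
P(min > 800) = e^(−0.0014319·800) = e^(−1.1455) ≈ 0.318.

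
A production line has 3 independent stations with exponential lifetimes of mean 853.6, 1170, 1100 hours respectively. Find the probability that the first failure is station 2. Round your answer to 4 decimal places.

0.2912

Rates: λ_i = 1/mean_i → 0.00117151, 0.000854701, 0.000909091; Σλ = 0.0029353.
P(station 2 first) = λ_2/Σλ = 0.000854701/0.0029353 ≈ 0.2912.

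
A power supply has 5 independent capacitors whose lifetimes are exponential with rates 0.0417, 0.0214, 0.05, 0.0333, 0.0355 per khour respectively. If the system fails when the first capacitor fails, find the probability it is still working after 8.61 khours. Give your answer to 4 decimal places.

0.2088

The time to first failure is exponential with rate Σλ = 0.0417 + 0.0214 + 0.05 + 0.0333 + 0.0355 = 0.1819.
P(min > 8.61) = e^(−0.1819·8.61) = e^(−1.5662) ≈ 0.2088.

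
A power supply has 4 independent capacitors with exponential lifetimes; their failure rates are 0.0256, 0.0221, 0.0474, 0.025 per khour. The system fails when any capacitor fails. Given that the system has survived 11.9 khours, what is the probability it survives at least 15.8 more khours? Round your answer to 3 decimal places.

Time to first failure ~ Exp(Σλ) with Σλ = 0.1201.
By memorylessness, P(T > 11.9+15.8 | T > 11.9) = P(T > 15.8) = e^(−0.1201·15.8) ≈ 0.150.

0.150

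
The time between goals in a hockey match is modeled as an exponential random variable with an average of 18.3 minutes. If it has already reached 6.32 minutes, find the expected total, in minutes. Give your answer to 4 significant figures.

The rate is λ = 1/18.3 = 0.0546448 per minute.
By memorylessness, E[X | X > 6.32] = 6.32 + 1/λ = 6.32 + 18.3 = 24.62 minutes.

24.62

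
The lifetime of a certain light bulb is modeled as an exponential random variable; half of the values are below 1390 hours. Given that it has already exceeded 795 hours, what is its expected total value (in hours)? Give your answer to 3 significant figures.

2800

For an exponential, median = ln(2)/λ, so λ = ln 2 / 1390 = 0.000498667 per hour.
By memorylessness, E[X | X > 795] = 795 + 1/λ = 795 + 2005.35 = 2800.35 hours.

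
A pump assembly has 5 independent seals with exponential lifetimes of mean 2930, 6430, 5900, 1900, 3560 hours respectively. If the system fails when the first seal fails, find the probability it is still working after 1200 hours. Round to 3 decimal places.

0.171

The first failure time is exponential with rate Σλ_i = 1/2930 + 1/6430 + 1/5900 + 1/1900 + 1/3560 = 0.00147352 per hour.
P(min > 1200) = e^(−0.00147352·1200) = e^(−1.7682) ≈ 0.171.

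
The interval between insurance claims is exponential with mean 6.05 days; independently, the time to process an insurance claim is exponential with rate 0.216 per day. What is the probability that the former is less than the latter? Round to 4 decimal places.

0.4335

λ_1 = 1/6.05 = 0.165289, λ_2 = 0.216.
For independent exponentials, P(the former < the latter) = λ_1/(λ_1+λ_2) = 0.165289/0.381289 ≈ 0.4335.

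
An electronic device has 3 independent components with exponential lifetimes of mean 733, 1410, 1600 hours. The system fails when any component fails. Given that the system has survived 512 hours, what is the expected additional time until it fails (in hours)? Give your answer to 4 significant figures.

First-failure rate Σλ = 1/733 + 1/1410 + 1/1600 = 0.00269848.
By memorylessness the expected residual is 1/Σλ = 370.579 hours, regardless of the 512 already elapsed.

370.6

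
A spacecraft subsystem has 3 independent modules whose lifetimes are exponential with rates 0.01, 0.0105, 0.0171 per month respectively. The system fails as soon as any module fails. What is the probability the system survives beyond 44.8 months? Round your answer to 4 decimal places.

The time to first failure is exponential with rate Σλ = 0.01 + 0.0105 + 0.0171 = 0.0376.
P(min > 44.8) = e^(−0.0376·44.8) = e^(−1.6845) ≈ 0.1855.

0.1855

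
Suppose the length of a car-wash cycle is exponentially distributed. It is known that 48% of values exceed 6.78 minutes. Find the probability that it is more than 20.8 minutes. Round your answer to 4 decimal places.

0.1052

e^(−λ·6.78) = 0.48 ⇒ λ = −ln(0.48)/6.78 = 0.108255.
P(X > 20.8) = e^(−0.108255·20.8) = e^(−2.2517) ≈ 0.1052.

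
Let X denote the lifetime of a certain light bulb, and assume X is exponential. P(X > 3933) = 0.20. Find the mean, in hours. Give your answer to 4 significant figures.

e^(−λ·3933) = 0.20 ⇒ λ = −ln(0.20)/3933 = 0.000409214.
Mean = 1/λ = 2443.71 hours.

2444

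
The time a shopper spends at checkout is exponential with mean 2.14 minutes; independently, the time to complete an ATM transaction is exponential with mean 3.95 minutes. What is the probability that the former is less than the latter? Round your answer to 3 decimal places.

0.649

λ_1 = 1/2.14 = 0.46729, λ_2 = 1/3.95 = 0.253165.
For independent exponentials, P(the former < the latter) = λ_1/(λ_1+λ_2) = 0.46729/0.720454 ≈ 0.649.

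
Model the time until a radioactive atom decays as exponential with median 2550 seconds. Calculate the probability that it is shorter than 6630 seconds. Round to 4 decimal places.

0.8351

For an exponential, median = ln(2)/λ, so λ = ln 2 / 2550 = 0.000271822 per second.
P(X ≤ 6630) = 1 − e^(−λ·6630) = 1 − e^(−1.8022) ≈ 0.8351.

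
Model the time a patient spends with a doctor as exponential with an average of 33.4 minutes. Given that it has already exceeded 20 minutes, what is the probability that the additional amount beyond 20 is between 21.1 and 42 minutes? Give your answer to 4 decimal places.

The rate is λ = 1/33.4 = 0.0299401 per minute.
Memoryless: the residual past 20 is again Exp(λ).
P(21.1 < residual < 42) = e^(−λ·21.1) − e^(−λ·42) = 0.53167 − 0.28437 ≈ 0.2473.

0.2473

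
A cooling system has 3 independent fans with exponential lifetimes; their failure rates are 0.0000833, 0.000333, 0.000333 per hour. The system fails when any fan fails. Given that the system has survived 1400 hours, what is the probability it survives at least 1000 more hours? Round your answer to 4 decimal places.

Time to first failure ~ Exp(Σλ) with Σλ = 0.0007493.
By memorylessness, P(T > 1400+1000 | T > 1400) = P(T > 1000) = e^(−0.0007493·1000) ≈ 0.4727.

0.4727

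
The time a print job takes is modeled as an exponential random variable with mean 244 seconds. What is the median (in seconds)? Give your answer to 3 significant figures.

169

The rate is λ = 1/244 = 0.00409836 per second.
Set 1 − e^(−λt) = 0.5, so t = −ln(0.5)/λ = 0.69315/0.00409836 ≈ 169.128 seconds.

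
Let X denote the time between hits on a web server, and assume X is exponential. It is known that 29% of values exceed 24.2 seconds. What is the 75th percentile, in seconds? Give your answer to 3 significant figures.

e^(−λ·24.2) = 0.29 ⇒ λ = −ln(0.29)/24.2 = 0.0511518.
75th percentile: 1 − e^(−λt) = 0.75, t = −ln(0.25)/λ = 27.1016 seconds.

27.1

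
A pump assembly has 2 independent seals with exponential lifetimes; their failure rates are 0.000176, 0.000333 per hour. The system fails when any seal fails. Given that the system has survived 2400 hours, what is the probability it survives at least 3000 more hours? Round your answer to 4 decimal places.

Time to first failure ~ Exp(Σλ) with Σλ = 0.000509.
By memorylessness, P(T > 2400+3000 | T > 2400) = P(T > 3000) = e^(−0.000509·3000) ≈ 0.2172.

0.2172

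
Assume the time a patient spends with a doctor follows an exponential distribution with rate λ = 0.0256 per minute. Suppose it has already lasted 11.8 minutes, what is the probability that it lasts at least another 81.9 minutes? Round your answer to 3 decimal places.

By the memoryless property, P(X > 11.8+81.9 | X > 11.8) = P(X > 81.9).
P(X > 81.9) = e^(−2.0966) ≈ 0.123.

0.123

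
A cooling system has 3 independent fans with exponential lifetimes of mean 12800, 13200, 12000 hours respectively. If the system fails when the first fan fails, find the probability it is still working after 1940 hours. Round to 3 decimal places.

The first failure time is exponential with rate Σλ_i = 1/12800 + 1/13200 + 1/12000 = 0.000237216 per hour.
P(min > 1940) = e^(−0.000237216·1940) = e^(−0.4602) ≈ 0.631.

0.631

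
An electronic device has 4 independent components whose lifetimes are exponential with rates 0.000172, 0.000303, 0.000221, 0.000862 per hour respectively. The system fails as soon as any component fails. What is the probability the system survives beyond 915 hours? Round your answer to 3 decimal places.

The time to first failure is exponential with rate Σλ = 0.000172 + 0.000303 + 0.000221 + 0.000862 = 0.001558.
P(min > 915) = e^(−0.001558·915) = e^(−1.4256) ≈ 0.240.

0.240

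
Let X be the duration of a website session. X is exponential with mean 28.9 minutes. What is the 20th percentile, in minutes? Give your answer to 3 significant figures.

The rate is λ = 1/28.9 = 0.0346021 per minute.
Set 1 − e^(−λt) = 0.2, so t = −ln(0.8)/λ = 0.22314/0.0346021 ≈ 6.44885 minutes.

6.45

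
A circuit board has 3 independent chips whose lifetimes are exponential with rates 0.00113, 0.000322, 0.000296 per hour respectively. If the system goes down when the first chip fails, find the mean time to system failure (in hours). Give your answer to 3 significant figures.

572

The time to first failure is exponential with rate Σλ = 0.00113 + 0.000322 + 0.000296 = 0.001748.
E[min] = 1/Σλ = 1/0.001748 = 572.082 hours.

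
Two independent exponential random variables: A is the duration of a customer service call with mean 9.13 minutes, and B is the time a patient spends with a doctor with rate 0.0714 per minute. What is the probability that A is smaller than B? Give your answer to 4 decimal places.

λ_1 = 1/9.13 = 0.109529, λ_2 = 0.0714.
For independent exponentials, P(A < B) = λ_1/(λ_1+λ_2) = 0.109529/0.180929 ≈ 0.6054.

0.6054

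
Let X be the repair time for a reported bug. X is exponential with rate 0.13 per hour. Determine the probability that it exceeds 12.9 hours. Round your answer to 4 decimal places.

P(X > 12.9) = e^(−λ·12.9) = e^(−1.677) ≈ 0.1869.

0.1869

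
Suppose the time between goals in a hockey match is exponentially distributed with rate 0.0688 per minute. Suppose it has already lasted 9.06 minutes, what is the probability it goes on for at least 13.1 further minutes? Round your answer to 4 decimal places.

0.4060

P(X > s+t | X > s) = e^(−λ(s+t))/e^(−λs) = e^(−λt), independent of s = 9.06.
P(X > 13.1) = e^(−0.90128) ≈ 0.4060.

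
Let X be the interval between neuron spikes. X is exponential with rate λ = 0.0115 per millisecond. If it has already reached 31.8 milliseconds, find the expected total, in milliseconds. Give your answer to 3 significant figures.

By memorylessness, E[X | X > 31.8] = 31.8 + 1/λ = 31.8 + 86.9565 = 118.757 milliseconds.

119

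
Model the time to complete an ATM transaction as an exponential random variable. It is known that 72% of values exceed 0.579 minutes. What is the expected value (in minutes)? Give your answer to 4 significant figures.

1.763

e^(−λ·0.579) = 0.72 ⇒ λ = −ln(0.72)/0.579 = 0.567365.
Mean = 1/λ = 1.76254 minutes.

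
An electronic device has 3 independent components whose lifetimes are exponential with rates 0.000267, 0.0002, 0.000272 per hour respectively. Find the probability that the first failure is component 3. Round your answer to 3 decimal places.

0.368

The time to first failure is exponential with rate Σλ = 0.000267 + 0.0002 + 0.000272 = 0.000739.
P(component 3 first) = λ_3/Σλ = 0.000272/0.000739 ≈ 0.368.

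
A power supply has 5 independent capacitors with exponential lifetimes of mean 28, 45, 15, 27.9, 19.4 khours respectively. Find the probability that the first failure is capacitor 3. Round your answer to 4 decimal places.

Rates: λ_i = 1/mean_i → 0.0357143, 0.0222222, 0.0666667, 0.0358423, 0.0515464; Σλ = 0.211992.
P(capacitor 3 first) = λ_3/Σλ = 0.0666667/0.211992 ≈ 0.3145.

0.3145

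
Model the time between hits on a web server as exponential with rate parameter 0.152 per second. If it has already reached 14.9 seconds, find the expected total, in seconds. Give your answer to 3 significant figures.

By memorylessness, E[X | X > 14.9] = 14.9 + 1/λ = 14.9 + 6.57895 = 21.4789 seconds.

21.5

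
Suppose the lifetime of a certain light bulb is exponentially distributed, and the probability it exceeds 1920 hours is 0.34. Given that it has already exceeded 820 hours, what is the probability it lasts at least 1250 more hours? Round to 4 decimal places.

From e^(−λ·1920) = 0.34, λ = −ln(0.34)/1920 = 0.00056188.
Memoryless: P(X > 820+1250 | X > 820) = P(X > 1250) = e^(−0.00056188·1250) ≈ 0.4954.

0.4954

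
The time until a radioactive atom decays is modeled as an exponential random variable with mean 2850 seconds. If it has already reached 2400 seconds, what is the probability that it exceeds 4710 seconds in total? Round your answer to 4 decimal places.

The rate is λ = 1/2850 = 0.000350877 per second.
The exponential is memoryless, so the remaining time is again Exp(λ): the condition X > 2400 is irrelevant.
P(X > 2310) = e^(−0.81053) ≈ 0.4446.

0.4446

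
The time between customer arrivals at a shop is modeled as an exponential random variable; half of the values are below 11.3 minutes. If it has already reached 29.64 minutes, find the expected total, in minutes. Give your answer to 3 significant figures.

For an exponential, median = ln(2)/λ, so λ = ln 2 / 11.3 = 0.0613405 per minute.
By memorylessness, E[X | X > 29.64] = 29.64 + 1/λ = 29.64 + 16.3025 = 45.9425 minutes.

45.9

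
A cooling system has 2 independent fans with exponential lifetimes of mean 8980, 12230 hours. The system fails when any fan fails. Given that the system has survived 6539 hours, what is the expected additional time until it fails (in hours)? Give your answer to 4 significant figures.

5178

First-failure rate Σλ = 1/8980 + 1/12230 = 0.000193125.
By memorylessness the expected residual is 1/Σλ = 5178 hours, regardless of the 6539 already elapsed.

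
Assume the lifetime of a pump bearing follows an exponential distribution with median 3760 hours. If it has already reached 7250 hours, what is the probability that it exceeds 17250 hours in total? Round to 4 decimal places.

For an exponential, median = ln(2)/λ, so λ = ln 2 / 3760 = 0.000184348 per hour.
By the memoryless property, P(X > 7250+10000 | X > 7250) = P(X > 10000).
P(X > 10000) = e^(−1.8435) ≈ 0.1583.

0.1583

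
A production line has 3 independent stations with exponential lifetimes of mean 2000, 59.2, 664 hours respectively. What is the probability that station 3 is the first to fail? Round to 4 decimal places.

0.0797

Rates: λ_i = 1/mean_i → 0.0005, 0.0168919, 0.00150602; Σλ = 0.0188979.
P(station 3 first) = λ_3/Σλ = 0.00150602/0.0188979 ≈ 0.0797.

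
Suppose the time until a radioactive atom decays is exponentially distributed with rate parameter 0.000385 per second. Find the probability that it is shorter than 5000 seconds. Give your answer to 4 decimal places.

P(X ≤ 5000) = 1 − e^(−λ·5000) = 1 − e^(−1.925) ≈ 0.8541.

0.8541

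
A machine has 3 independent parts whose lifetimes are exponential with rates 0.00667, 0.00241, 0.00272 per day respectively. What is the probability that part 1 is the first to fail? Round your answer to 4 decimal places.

0.5653

The time to first failure is exponential with rate Σλ = 0.00667 + 0.00241 + 0.00272 = 0.0118.
P(part 1 first) = λ_1/Σλ = 0.00667/0.0118 ≈ 0.5653.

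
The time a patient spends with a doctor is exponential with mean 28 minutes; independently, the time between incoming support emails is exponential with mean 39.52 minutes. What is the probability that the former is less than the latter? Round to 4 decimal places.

λ_1 = 1/28 = 0.0357143, λ_2 = 1/39.52 = 0.0253036.
For independent exponentials, P(the former < the latter) = λ_1/(λ_1+λ_2) = 0.0357143/0.0610179 ≈ 0.5853.

0.5853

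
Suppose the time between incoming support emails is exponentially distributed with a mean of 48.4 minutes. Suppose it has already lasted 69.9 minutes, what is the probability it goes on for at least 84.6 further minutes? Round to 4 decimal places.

0.1741

The rate is λ = 1/48.4 = 0.0206612 per minute.
By the memoryless property, P(X > 69.9+84.6 | X > 69.9) = P(X > 84.6).
P(X > 84.6) = e^(−1.7479) ≈ 0.1741.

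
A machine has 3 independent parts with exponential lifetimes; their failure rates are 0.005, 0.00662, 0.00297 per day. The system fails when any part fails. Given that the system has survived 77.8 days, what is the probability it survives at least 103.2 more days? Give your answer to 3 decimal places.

Time to first failure ~ Exp(Σλ) with Σλ = 0.01459.
By memorylessness, P(T > 77.8+103.2 | T > 77.8) = P(T > 103.2) = e^(−0.01459·103.2) ≈ 0.222.

0.222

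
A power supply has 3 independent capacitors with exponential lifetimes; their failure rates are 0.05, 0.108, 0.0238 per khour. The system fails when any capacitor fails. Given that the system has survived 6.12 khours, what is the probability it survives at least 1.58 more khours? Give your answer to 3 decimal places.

Time to first failure ~ Exp(Σλ) with Σλ = 0.1818.
By memorylessness, P(T > 6.12+1.58 | T > 6.12) = P(T > 1.58) = e^(−0.1818·1.58) ≈ 0.750.

0.750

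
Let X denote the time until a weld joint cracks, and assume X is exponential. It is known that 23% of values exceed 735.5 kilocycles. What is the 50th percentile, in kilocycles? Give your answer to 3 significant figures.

e^(−λ·735.5) = 0.23 ⇒ λ = −ln(0.23)/735.5 = 0.0019982.
50th percentile: 1 − e^(−λt) = 0.5, t = −ln(0.5)/λ = 346.886 kilocycles.

347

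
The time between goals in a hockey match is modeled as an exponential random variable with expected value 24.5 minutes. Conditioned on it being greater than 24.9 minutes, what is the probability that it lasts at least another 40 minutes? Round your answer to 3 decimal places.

The rate is λ = 1/24.5 = 0.0408163 per minute.
P(X > s+t | X > s) = e^(−λ(s+t))/e^(−λs) = e^(−λt), independent of s = 24.9.
P(X > 40) = e^(−1.6327) ≈ 0.195.

0.195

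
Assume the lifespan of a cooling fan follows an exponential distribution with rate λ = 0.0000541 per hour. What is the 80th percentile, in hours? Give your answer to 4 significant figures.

Set 1 − e^(−λt) = 0.8, so t = −ln(0.2)/λ = 1.6094/0.0000541 ≈ 29749.3 hours.

29750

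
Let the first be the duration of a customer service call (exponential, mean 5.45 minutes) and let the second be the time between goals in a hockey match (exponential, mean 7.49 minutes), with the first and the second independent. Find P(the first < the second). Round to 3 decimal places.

λ_1 = 1/5.45 = 0.183486, λ_2 = 1/7.49 = 0.133511.
For independent exponentials, P(the first < the second) = λ_1/(λ_1+λ_2) = 0.183486/0.316998 ≈ 0.579.

0.579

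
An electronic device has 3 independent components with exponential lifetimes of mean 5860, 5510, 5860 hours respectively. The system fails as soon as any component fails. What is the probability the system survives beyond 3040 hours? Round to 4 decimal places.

The first failure time is exponential with rate Σλ_i = 1/5860 + 1/5510 + 1/5860 = 0.000522785 per hour.
P(min > 3040) = e^(−0.000522785·3040) = e^(−1.5893) ≈ 0.2041.

0.2041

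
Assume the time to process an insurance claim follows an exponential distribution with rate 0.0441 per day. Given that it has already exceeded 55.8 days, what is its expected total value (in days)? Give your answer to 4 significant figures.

By memorylessness, E[X | X > 55.8] = 55.8 + 1/λ = 55.8 + 22.6757 = 78.4757 days.

78.48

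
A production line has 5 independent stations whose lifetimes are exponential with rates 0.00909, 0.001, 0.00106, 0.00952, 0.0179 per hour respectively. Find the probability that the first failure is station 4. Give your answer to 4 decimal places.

0.2468

The time to first failure is exponential with rate Σλ = 0.00909 + 0.001 + 0.00106 + 0.00952 + 0.0179 = 0.03857.
P(station 4 first) = λ_4/Σλ = 0.00952/0.03857 ≈ 0.2468.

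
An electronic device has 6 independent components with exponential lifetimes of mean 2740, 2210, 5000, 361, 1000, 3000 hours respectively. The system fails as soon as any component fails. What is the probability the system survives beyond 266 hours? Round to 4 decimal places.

0.2561

The first failure time is exponential with rate Σλ_i = 1/2740 + 1/2210 + 1/5000 + 1/361 + 1/1000 + 1/3000 = 0.00512087 per hour.
P(min > 266) = e^(−0.00512087·266) = e^(−1.3622) ≈ 0.2561.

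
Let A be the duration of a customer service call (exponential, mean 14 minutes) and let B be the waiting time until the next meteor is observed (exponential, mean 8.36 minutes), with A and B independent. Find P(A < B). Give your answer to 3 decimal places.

λ_1 = 1/14 = 0.0714286, λ_2 = 1/8.36 = 0.119617.
For independent exponentials, P(A < B) = λ_1/(λ_1+λ_2) = 0.0714286/0.191046 ≈ 0.374.

0.374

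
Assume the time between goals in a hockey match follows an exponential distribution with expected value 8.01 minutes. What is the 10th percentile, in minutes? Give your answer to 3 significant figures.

0.844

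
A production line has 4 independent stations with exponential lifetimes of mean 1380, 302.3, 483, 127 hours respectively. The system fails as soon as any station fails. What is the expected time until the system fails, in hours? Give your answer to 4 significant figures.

The first failure time is exponential with rate Σλ_i = 1/1380 + 1/302.3 + 1/483 + 1/127 = 0.013977 per hour.
E[min] = 1/Σλ = 1/0.013977 = 71.546 hours.

71.55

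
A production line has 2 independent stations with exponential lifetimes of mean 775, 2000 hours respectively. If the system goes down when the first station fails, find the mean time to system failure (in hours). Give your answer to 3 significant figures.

559

The first failure time is exponential with rate Σλ_i = 1/775 + 1/2000 = 0.00179032 per hour.
E[min] = 1/Σλ = 1/0.00179032 = 558.559 hours.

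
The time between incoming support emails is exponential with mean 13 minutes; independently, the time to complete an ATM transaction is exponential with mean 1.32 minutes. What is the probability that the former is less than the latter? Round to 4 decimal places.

λ_1 = 1/13 = 0.0769231, λ_2 = 1/1.32 = 0.757576.
For independent exponentials, P(the former < the latter) = λ_1/(λ_1+λ_2) = 0.0769231/0.834499 ≈ 0.0922.

0.0922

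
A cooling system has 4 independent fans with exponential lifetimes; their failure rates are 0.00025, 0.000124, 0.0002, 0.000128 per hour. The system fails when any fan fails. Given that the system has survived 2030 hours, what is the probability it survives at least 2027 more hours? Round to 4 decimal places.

0.2410

Time to first failure ~ Exp(Σλ) with Σλ = 0.000702.
By memorylessness, P(T > 2030+2027 | T > 2030) = P(T > 2027) = e^(−0.000702·2027) ≈ 0.2410.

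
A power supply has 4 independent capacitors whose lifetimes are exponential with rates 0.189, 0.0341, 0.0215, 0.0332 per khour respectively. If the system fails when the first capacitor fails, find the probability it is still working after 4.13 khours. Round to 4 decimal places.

0.3175

The time to first failure is exponential with rate Σλ = 0.189 + 0.0341 + 0.0215 + 0.0332 = 0.2778.
P(min > 4.13) = e^(−0.2778·4.13) = e^(−1.1473) ≈ 0.3175.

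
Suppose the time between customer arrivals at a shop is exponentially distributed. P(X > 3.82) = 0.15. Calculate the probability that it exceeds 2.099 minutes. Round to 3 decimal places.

0.353

e^(−λ·3.82) = 0.15 ⇒ λ = −ln(0.15)/3.82 = 0.496628.
P(X > 2.099) = e^(−0.496628·2.099) = e^(−1.0424) ≈ 0.353.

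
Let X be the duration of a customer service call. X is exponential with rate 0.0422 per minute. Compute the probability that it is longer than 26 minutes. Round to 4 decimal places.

0.3338

P(X > 26) = e^(−λ·26) = e^(−1.0972) ≈ 0.3338.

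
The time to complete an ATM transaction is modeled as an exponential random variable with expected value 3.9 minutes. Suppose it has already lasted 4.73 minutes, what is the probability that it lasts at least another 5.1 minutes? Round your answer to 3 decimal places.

The rate is λ = 1/3.9 = 0.25641 per minute.
By the memoryless property, P(X > 4.73+5.1 | X > 4.73) = P(X > 5.1).
P(X > 5.1) = e^(−1.3077) ≈ 0.270.

0.270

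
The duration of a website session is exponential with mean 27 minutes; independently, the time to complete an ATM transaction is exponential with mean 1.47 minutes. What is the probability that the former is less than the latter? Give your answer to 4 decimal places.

0.0516

λ_1 = 1/27 = 0.037037, λ_2 = 1/1.47 = 0.680272.
For independent exponentials, P(the former < the latter) = λ_1/(λ_1+λ_2) = 0.037037/0.717309 ≈ 0.0516.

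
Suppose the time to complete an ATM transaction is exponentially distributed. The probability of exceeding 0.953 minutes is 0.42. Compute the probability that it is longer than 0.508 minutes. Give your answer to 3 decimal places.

e^(−λ·0.953) = 0.42 ⇒ λ = −ln(0.42)/0.953 = 0.910284.
P(X > 0.508) = e^(−0.910284·0.508) = e^(−0.46242) ≈ 0.630.

0.630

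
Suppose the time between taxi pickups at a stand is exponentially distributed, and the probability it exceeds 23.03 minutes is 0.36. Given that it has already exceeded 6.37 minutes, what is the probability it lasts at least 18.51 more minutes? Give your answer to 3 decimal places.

From e^(−λ·23.03) = 0.36, λ = −ln(0.36)/23.03 = 0.0443618.
Memoryless: P(X > 6.37+18.51 | X > 6.37) = P(X > 18.51) = e^(−0.0443618·18.51) ≈ 0.440.

0.440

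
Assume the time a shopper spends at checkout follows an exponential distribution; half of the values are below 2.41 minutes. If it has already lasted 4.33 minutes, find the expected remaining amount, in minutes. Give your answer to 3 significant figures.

For an exponential, median = ln(2)/λ, so λ = ln 2 / 2.41 = 0.287613 per minute.
By memorylessness, the remaining amount past any threshold is again Exp(λ) with mean 1/λ = 3.4769 minutes.

3.48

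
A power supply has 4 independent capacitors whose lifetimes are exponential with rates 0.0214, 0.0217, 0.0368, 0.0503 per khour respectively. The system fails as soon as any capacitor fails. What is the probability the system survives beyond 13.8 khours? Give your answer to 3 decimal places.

0.166

The time to first failure is exponential with rate Σλ = 0.0214 + 0.0217 + 0.0368 + 0.0503 = 0.1302.
P(min > 13.8) = e^(−0.1302·13.8) = e^(−1.7968) ≈ 0.166.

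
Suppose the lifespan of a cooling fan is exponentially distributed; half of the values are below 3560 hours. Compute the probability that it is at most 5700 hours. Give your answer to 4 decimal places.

0.6704

For an exponential, median = ln(2)/λ, so λ = ln 2 / 3560 = 0.000194704 per hour.
P(X ≤ 5700) = 1 − e^(−λ·5700) = 1 − e^(−1.1098) ≈ 0.6704.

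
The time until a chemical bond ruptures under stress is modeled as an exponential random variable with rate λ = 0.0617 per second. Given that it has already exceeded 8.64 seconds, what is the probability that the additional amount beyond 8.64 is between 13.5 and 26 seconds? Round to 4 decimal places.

Memoryless: the residual past 8.64 is again Exp(λ).
P(13.5 < residual < 26) = e^(−λ·13.5) − e^(−λ·26) = 0.43476 − 0.20105 ≈ 0.2337.

0.2337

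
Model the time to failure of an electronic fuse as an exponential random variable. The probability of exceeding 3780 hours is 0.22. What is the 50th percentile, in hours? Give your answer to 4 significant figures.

1730

e^(−λ·3780) = 0.22 ⇒ λ = −ln(0.22)/3780 = 0.000400563.
50th percentile: 1 − e^(−λt) = 0.5, t = −ln(0.5)/λ = 1730.43 hours.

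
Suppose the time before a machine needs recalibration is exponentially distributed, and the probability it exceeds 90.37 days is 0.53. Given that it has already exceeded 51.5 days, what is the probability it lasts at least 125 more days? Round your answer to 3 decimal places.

From e^(−λ·90.37) = 0.53, λ = −ln(0.53)/90.37 = 0.00702532.
Memoryless: P(X > 51.5+125 | X > 51.5) = P(X > 125) = e^(−0.00702532·125) ≈ 0.416.

0.416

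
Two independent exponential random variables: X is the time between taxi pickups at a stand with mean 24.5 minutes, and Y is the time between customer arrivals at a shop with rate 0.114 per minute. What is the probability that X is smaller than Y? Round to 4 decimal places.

0.2636

λ_1 = 1/24.5 = 0.0408163, λ_2 = 0.114.
For independent exponentials, P(X < Y) = λ_1/(λ_1+λ_2) = 0.0408163/0.154816 ≈ 0.2636.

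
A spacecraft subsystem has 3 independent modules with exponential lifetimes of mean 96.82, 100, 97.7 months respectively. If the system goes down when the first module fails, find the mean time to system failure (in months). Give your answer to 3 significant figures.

32.7

The first failure time is exponential with rate Σλ_i = 1/96.82 + 1/100 + 1/97.7 = 0.0305639 per month.
E[min] = 1/Σλ = 1/0.0305639 = 32.7184 months.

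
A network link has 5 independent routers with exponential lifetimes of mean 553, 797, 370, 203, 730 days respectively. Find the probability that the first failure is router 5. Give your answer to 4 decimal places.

Rates: λ_i = 1/mean_i → 0.00180832, 0.00125471, 0.0027027, 0.00492611, 0.00136986; Σλ = 0.0120617.
P(router 5 first) = λ_5/Σλ = 0.00136986/0.0120617 ≈ 0.1136.

0.1136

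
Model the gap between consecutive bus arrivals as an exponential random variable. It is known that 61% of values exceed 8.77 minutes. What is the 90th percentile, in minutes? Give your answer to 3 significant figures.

e^(−λ·8.77) = 0.61 ⇒ λ = −ln(0.61)/8.77 = 0.0563622.
90th percentile: 1 − e^(−λt) = 0.9, t = −ln(0.1)/λ = 40.8534 minutes.

40.9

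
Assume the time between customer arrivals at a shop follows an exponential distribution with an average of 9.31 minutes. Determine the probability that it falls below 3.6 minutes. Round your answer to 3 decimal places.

0.321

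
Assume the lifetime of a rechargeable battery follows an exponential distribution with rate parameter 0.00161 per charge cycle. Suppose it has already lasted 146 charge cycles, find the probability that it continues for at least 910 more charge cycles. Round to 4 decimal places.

The exponential is memoryless, so the remaining time is again Exp(λ): the condition X > 146 is irrelevant.
P(X > 910) = e^(−1.4651) ≈ 0.2311.

0.2311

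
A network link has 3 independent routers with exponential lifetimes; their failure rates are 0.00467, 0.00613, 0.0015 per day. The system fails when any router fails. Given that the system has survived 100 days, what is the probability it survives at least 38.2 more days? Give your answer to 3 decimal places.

0.625

Time to first failure ~ Exp(Σλ) with Σλ = 0.0123.
By memorylessness, P(T > 100+38.2 | T > 100) = P(T > 38.2) = e^(−0.0123·38.2) ≈ 0.625.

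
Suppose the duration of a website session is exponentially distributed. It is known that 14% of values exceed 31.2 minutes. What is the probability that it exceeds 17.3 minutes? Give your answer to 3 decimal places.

0.336

e^(−λ·31.2) = 0.14 ⇒ λ = −ln(0.14)/31.2 = 0.0630164.
P(X > 17.3) = e^(−0.0630164·17.3) = e^(−1.0902) ≈ 0.336.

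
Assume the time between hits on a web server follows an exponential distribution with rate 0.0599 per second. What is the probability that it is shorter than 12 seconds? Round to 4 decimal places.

0.5127

P(X ≤ 12) = 1 − e^(−λ·12) = 1 − e^(−0.7188) ≈ 0.5127.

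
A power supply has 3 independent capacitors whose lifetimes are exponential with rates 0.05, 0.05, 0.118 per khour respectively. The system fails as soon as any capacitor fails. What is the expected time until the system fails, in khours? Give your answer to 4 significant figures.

4.587

The time to first failure is exponential with rate Σλ = 0.05 + 0.05 + 0.118 = 0.218.
E[min] = 1/Σλ = 1/0.218 = 4.58716 khours.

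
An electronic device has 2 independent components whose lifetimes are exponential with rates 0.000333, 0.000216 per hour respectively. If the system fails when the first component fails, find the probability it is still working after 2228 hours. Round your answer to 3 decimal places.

0.294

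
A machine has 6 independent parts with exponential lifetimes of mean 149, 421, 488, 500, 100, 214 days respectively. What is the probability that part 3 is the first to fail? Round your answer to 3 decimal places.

0.074

Rates: λ_i = 1/mean_i → 0.00671141, 0.0023753, 0.00204918, 0.002, 0.01, 0.0046729; Σλ = 0.0278088.
P(part 3 first) = λ_3/Σλ = 0.00204918/0.0278088 ≈ 0.074.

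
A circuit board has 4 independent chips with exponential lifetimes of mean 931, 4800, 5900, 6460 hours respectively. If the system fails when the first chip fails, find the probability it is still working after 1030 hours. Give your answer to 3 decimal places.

The first failure time is exponential with rate Σλ_i = 1/931 + 1/4800 + 1/5900 + 1/6460 = 0.00160674 per hour.
P(min > 1030) = e^(−0.00160674·1030) = e^(−1.6549) ≈ 0.191.

0.191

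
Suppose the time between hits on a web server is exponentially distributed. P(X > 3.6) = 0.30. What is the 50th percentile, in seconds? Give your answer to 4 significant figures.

2.073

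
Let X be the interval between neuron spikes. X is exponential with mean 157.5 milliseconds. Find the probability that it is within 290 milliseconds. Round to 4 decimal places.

0.8414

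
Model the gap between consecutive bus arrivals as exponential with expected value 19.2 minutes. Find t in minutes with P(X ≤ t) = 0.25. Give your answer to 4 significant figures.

The rate is λ = 1/19.2 = 0.0520833 per minute.
Set 1 − e^(−λt) = 0.25, so t = −ln(0.75)/λ = 0.28768/0.0520833 ≈ 5.5235 minutes.

5.523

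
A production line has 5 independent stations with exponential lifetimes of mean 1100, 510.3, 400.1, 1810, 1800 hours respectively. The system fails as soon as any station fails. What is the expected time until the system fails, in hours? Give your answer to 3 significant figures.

The first failure time is exponential with rate Σλ_i = 1/1100 + 1/510.3 + 1/400.1 + 1/1810 + 1/1800 = 0.00647614 per hour.
E[min] = 1/Σλ = 1/0.00647614 = 154.413 hours.

154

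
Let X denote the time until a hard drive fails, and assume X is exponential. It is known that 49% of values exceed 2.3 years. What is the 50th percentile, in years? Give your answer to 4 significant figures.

e^(−λ·2.3) = 0.49 ⇒ λ = −ln(0.49)/2.3 = 0.310152.
50th percentile: 1 − e^(−λt) = 0.5, t = −ln(0.5)/λ = 2.23486 years.

2.235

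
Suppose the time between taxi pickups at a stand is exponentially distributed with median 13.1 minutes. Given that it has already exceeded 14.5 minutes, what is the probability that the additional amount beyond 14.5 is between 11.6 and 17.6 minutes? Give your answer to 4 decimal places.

0.1472

For an exponential, median = ln(2)/λ, so λ = ln 2 / 13.1 = 0.052912 per minute.
Memoryless: the residual past 14.5 is again Exp(λ).
P(11.6 < residual < 17.6) = e^(−λ·11.6) − e^(−λ·17.6) = 0.54130 − 0.39406 ≈ 0.1472.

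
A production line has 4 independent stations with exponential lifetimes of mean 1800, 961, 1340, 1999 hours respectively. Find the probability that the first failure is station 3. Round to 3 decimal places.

0.263

Rates: λ_i = 1/mean_i → 0.000555556, 0.00104058, 0.000746269, 0.00050025; Σλ = 0.00284266.
P(station 3 first) = λ_3/Σλ = 0.000746269/0.00284266 ≈ 0.263.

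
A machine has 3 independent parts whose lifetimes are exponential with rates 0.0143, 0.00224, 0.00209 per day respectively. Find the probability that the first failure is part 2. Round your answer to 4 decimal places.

0.1202

The time to first failure is exponential with rate Σλ = 0.0143 + 0.00224 + 0.00209 = 0.01863.
P(part 2 first) = λ_2/Σλ = 0.00224/0.01863 ≈ 0.1202.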